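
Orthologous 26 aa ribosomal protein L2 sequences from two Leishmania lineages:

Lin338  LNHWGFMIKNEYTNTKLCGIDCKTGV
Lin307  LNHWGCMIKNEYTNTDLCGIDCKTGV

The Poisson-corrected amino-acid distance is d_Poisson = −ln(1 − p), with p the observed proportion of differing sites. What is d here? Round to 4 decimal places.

The sequences differ at positions 6 (F/C), 16 (K/D).
p = 2/26 = 0.076923.
d = −ln(1 − 0.076923) = −ln(0.923077) = 0.0800.

0.0800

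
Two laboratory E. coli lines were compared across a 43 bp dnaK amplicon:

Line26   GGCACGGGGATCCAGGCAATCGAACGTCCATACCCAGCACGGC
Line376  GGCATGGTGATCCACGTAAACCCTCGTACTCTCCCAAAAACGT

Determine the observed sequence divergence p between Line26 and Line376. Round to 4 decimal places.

Mismatches occur at site 5 (C→T), site 8 (G→T), site 15 (G→C), site 17 (C→T), site 20 (T→A), site 22 (G→C), site 23 (A→C), site 24 (A→T), site 28 (C→A), site 30 (A→T), site 31 (T→C), site 32 (A→T), site 37 (G→A), site 38 (C→A), site 40 (C→A), site 41 (G→C), site 43 (C→T).
There are 17 differences over 43 sites, so p = 17/43 = 0.3953.

0.3953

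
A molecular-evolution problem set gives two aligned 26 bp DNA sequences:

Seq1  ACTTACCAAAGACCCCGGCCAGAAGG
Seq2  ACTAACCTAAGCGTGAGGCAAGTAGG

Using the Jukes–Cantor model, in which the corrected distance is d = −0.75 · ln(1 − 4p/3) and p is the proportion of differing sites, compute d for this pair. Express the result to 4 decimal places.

Differing sites — 4:T/A; 8:A/T; 12:A/C; 13:C/G; 14:C/T; 15:C/G; 16:C/A; 20:C/A; 23:A/T.
p = 9/26 = 0.346154.
d = −0.75 · ln(1 − (4/3)·0.346154) = −0.75 · ln(0.538461) = −0.75 · (-0.619040) = 0.4643.

0.4643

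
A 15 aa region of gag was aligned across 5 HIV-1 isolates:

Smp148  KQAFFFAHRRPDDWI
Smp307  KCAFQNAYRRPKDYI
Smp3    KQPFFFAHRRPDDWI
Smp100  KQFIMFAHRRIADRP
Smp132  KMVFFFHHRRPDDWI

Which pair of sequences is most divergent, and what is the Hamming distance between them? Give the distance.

Pairwise Hamming distances:
  Smp148 vs Smp307: 6
  Smp148 vs Smp3: 1
  Smp148 vs Smp100: 7
  Smp148 vs Smp132: 3
  Smp307 vs Smp3: 7
  Smp307 vs Smp100: 10
  Smp307 vs Smp132: 8
  Smp3 vs Smp100: 7
  Smp3 vs Smp132: 3
  Smp100 vs Smp132: 9
The largest is 10, between Smp307 and Smp100.

10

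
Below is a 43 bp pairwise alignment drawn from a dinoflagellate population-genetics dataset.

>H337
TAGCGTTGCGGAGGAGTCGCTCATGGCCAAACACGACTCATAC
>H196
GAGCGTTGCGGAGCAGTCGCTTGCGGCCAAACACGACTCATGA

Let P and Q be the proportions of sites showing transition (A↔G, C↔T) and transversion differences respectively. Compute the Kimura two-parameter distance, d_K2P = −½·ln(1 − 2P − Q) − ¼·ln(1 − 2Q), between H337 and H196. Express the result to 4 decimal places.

0.1853

The sequences differ at positions 1 (T/G, transversion), 14 (G/C, transversion), 22 (C/T, transition), 23 (A/G, transition), 24 (T/C, transition), 42 (A/G, transition), 43 (C/A, transversion).
Of the 7 differences, 4 transitions and 3 transversions over 43 sites: P = 4/43 = 0.093023, Q = 3/43 = 0.069767.
d = −0.5·ln(0.744187) − 0.25·ln(0.860466) = −0.5·(-0.295463) − 0.25·(-0.150281) = 0.1853.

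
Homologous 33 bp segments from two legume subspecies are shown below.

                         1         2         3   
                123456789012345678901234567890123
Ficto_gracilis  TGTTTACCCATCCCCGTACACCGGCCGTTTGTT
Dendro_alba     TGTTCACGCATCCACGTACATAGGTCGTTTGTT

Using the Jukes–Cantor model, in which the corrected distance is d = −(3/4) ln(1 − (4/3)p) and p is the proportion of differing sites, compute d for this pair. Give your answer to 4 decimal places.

0.2082

Mismatches occur at site 5 (T↔C), site 8 (C↔G), site 14 (C↔A), site 21 (C↔T), site 22 (C↔A), site 25 (C↔T).
p = 6/33 = 0.181818.
d = −0.75 · ln(1 − (4/3)·0.181818) = −0.75 · ln(0.757576) = −0.75 · (-0.277631) = 0.2082.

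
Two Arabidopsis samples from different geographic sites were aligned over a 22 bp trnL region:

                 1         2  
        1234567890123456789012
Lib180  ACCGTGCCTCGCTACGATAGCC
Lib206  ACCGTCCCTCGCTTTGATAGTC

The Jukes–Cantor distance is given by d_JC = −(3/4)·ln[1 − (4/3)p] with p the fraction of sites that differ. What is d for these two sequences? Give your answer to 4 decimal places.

0.2082

Differing sites — 6:G/C; 14:A/T; 15:C/T; 21:C/T.
p = 4/22 = 0.181818.
d = −0.75 · ln(1 − (4/3)·0.181818) = −0.75 · ln(0.757576) = −0.75 · (-0.277631) = 0.2082.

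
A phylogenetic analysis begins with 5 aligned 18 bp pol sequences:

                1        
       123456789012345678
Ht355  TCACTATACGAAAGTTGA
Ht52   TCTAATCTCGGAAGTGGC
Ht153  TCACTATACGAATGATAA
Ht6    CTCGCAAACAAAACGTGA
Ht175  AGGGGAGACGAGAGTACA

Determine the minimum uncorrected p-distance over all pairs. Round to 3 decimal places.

Pairwise Hamming distances:
  Ht355 vs Ht52: 9
  Ht355 vs Ht153: 3
  Ht355 vs Ht6: 9
  Ht355 vs Ht175: 9
  Ht52 vs Ht153: 12
  Ht52 vs Ht6: 14
  Ht52 vs Ht175: 13
  Ht153 vs Ht6: 11
  Ht153 vs Ht175: 11
  Ht6 vs Ht175: 11
The smallest is 3 mismatches, between Ht355 and Ht153; p = 3/18 = 0.167.

0.167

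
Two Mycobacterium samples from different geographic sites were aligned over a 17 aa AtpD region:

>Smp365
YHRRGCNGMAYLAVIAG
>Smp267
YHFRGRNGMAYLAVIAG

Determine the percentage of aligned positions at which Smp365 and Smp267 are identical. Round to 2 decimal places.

88.24%

Differing sites — 3:R/F; 6:C/R.
15 of the 17 sites match, so the percent identity is 15/17 × 100 = 88.24%.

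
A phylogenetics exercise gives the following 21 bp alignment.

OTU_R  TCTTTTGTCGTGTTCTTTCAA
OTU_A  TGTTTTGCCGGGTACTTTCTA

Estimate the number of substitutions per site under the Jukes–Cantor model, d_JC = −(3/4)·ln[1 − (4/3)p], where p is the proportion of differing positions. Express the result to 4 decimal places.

0.2865

Differing sites — 2:C/G; 8:T/C; 11:T/G; 14:T/A; 20:A/T.
p = 5/21 = 0.238095.
d = −0.75 · ln(1 − (4/3)·0.238095) = −0.75 · ln(0.682540) = −0.75 · (-0.381934) = 0.2865.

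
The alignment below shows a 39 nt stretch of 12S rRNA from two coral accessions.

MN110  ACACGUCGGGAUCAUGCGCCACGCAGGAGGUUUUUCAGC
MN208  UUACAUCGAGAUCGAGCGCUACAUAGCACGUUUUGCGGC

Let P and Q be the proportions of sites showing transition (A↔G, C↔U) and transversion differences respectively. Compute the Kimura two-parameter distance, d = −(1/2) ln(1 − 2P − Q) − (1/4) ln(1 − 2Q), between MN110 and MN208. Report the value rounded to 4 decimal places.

Mismatches occur at site 1 (A→U, transversion), site 2 (C→U, transition), site 5 (G→A, transition), site 9 (G→A, transition), site 14 (A→G, transition), site 15 (U→A, transversion), site 20 (C→U, transition), site 23 (G→A, transition), site 24 (C→U, transition), site 27 (G→C, transversion), site 29 (G→C, transversion), site 35 (U→G, transversion), site 37 (A→G, transition).
Of the 13 differences, 8 transitions and 5 transversions over 39 sites: P = 8/39 = 0.205128, Q = 5/39 = 0.128205.
d = −0.5·ln(0.461539) − 0.25·ln(0.743590) = −0.5·(-0.773189) − 0.25·(-0.296265) = 0.4607.

0.4607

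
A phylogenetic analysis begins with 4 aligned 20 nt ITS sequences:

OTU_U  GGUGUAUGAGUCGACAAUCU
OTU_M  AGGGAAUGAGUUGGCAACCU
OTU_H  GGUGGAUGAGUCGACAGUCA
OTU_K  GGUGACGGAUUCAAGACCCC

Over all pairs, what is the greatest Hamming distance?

11

Pairwise Hamming distances:
  OTU_U vs OTU_M: 6
  OTU_U vs OTU_H: 3
  OTU_U vs OTU_K: 9
  OTU_M vs OTU_H: 8
  OTU_M vs OTU_K: 11
  OTU_H vs OTU_K: 9
The largest is 11, between OTU_M and OTU_K.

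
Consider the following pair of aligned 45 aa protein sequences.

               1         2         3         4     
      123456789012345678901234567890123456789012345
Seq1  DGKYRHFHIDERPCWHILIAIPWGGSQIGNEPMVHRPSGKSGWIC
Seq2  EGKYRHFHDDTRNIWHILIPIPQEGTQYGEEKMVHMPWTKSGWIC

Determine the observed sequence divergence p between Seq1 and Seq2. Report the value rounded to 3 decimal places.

Differing sites — 1:D/E; 9:I/D; 11:E/T; 13:P/N; 14:C/I; 20:A/P; 23:W/Q; 24:G/E; 26:S/T; 28:I/Y; 30:N/E; 32:P/K; 36:R/M; 38:S/W; 39:G/T.
There are 15 differences over 45 sites, so p = 15/45 = 0.333.

0.333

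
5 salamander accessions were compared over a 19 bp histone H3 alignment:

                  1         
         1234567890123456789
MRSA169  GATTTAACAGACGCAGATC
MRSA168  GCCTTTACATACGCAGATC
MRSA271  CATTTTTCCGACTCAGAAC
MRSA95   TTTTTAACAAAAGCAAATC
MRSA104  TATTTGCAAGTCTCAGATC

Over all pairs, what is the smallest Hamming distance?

4

Pairwise Hamming distances:
  MRSA169 vs MRSA168: 4
  MRSA169 vs MRSA271: 6
  MRSA169 vs MRSA95: 5
  MRSA169 vs MRSA104: 6
  MRSA168 vs MRSA271: 8
  MRSA168 vs MRSA95: 7
  MRSA168 vs MRSA104: 9
  MRSA271 vs MRSA95: 10
  MRSA271 vs MRSA104: 7
  MRSA95 vs MRSA104: 9
The smallest is 4, between MRSA169 and MRSA168.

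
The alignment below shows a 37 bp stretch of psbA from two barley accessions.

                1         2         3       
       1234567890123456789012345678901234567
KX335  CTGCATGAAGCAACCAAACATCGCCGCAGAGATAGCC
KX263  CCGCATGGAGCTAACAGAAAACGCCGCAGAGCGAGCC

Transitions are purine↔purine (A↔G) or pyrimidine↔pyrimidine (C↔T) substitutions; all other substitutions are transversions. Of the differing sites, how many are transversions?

Mismatches occur at site 2 (T↔C, transition), site 8 (A↔G, transition), site 12 (A↔T, transversion), site 14 (C↔A, transversion), site 17 (A↔G, transition), site 19 (C↔A, transversion), site 21 (T↔A, transversion), site 32 (A↔C, transversion), site 33 (T↔G, transversion).
Of the 9 differences, 3 transitions and 6 transversions, so the answer is 6.

6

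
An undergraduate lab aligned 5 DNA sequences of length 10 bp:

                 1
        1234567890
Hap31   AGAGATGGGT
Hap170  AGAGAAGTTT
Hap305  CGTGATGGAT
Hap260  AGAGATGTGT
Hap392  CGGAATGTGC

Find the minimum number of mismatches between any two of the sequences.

1

Pairwise Hamming distances:
  Hap31 vs Hap170: 3
  Hap31 vs Hap305: 3
  Hap31 vs Hap260: 1
  Hap31 vs Hap392: 5
  Hap170 vs Hap305: 5
  Hap170 vs Hap260: 2
  Hap170 vs Hap392: 6
  Hap305 vs Hap260: 4
  Hap305 vs Hap392: 5
  Hap260 vs Hap392: 4
The smallest is 1, between Hap31 and Hap260.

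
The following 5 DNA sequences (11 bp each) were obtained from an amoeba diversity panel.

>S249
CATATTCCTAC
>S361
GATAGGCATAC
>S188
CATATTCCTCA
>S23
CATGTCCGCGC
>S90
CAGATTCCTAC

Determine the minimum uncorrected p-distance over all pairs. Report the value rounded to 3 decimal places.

0.091

Pairwise Hamming distances:
  S249 vs S361: 4
  S249 vs S188: 2
  S249 vs S23: 5
  S249 vs S90: 1
  S361 vs S188: 6
  S361 vs S23: 7
  S361 vs S90: 5
  S188 vs S23: 6
  S188 vs S90: 3
  S23 vs S90: 6
The smallest is 1 mismatch, between S249 and S90; p = 1/11 = 0.091.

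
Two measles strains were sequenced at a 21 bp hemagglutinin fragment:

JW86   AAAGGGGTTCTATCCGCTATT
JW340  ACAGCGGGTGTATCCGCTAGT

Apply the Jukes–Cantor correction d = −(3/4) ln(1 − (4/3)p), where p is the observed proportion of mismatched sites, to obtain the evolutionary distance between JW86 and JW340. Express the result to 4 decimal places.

0.2865

Differing sites — 2:A/C; 5:G/C; 8:T/G; 10:C/G; 20:T/G.
p = 5/21 = 0.238095.
d = −0.75 · ln(1 − (4/3)·0.238095) = −0.75 · ln(0.682540) = −0.75 · (-0.381934) = 0.2865.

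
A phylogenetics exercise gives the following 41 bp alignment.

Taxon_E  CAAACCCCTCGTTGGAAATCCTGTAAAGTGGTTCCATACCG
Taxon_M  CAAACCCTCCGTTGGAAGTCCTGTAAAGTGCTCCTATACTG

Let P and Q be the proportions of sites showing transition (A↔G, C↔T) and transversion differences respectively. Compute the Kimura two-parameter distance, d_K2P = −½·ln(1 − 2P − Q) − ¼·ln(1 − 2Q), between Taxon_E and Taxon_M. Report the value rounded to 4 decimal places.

Differing sites — 8:C/T (Ti); 9:T/C (Ti); 18:A/G (Ti); 31:G/C (Tv); 33:T/C (Ti); 35:C/T (Ti); 40:C/T (Ti).
Of the 7 differences, 6 transitions and 1 transversion over 41 sites: P = 6/41 = 0.146341, Q = 1/41 = 0.024390.
d = −0.5·ln(0.682928) − 0.25·ln(0.951220) = −0.5·(-0.381366) − 0.25·(-0.050010) = 0.2032.

0.2032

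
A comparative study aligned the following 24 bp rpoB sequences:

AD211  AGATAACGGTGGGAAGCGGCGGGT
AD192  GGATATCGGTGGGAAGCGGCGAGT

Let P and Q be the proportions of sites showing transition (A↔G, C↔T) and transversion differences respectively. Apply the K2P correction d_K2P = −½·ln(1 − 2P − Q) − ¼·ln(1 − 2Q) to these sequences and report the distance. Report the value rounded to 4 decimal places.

The sequences differ at positions 1 (A/G, transition), 6 (A/T, transversion), 22 (G/A, transition).
Of the 3 differences, 2 transitions and 1 transversion over 24 sites: P = 2/24 = 0.083333, Q = 1/24 = 0.041667.
d = −0.5·ln(0.791667) − 0.25·ln(0.916666) = −0.5·(-0.233614) − 0.25·(-0.087012) = 0.1386.

0.1386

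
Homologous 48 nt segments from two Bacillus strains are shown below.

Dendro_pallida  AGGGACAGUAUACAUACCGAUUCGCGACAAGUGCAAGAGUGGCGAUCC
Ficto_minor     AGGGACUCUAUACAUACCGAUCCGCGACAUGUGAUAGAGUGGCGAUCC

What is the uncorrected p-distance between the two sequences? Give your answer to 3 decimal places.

0.125

The sequences differ at positions 7 (A/U), 8 (G/C), 22 (U/C), 30 (A/U), 34 (C/A), 35 (A/U).
There are 6 differences over 48 sites, so p = 6/48 = 0.125.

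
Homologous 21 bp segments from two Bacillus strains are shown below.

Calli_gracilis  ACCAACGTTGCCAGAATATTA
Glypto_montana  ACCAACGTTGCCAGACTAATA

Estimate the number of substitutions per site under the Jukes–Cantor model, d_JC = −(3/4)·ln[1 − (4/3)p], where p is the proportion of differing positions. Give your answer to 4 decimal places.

0.1019

The sequences differ at positions 16 (A/C), 19 (T/A).
p = 2/21 = 0.095238.
d = −0.75 · ln(1 − (4/3)·0.095238) = −0.75 · ln(0.873016) = −0.75 · (-0.135801) = 0.1019.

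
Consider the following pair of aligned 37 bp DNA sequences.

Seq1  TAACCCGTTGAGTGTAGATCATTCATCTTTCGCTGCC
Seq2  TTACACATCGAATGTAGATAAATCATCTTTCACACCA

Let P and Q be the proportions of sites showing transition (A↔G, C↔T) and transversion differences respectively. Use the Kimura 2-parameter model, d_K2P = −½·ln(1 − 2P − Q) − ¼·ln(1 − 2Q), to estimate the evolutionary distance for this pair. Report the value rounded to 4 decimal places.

0.3788

Mismatches occur at site 2 (A→T, transversion), site 5 (C→A, transversion), site 7 (G→A, transition), site 9 (T→C, transition), site 12 (G→A, transition), site 20 (C→A, transversion), site 22 (T→A, transversion), site 32 (G→A, transition), site 34 (T→A, transversion), site 35 (G→C, transversion), site 37 (C→A, transversion).
Of the 11 differences, 4 transitions and 7 transversions over 37 sites: P = 4/37 = 0.108108, Q = 7/37 = 0.189189.
d = −0.5·ln(0.594595) − 0.25·ln(0.621622) = −0.5·(-0.519875) − 0.25·(-0.475423) = 0.3788.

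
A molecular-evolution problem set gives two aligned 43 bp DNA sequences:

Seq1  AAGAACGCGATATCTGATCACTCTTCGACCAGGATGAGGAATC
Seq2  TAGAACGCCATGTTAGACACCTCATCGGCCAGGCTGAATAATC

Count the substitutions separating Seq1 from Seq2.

13

Differing sites — 1:A/T; 9:G/C; 12:A/G; 14:C/T; 15:T/A; 18:T/C; 19:C/A; 20:A/C; 24:T/A; 28:A/G; 34:A/C; 38:G/A; 39:G/T.
That gives 13 mismatches out of 43 aligned sites, so the Hamming distance is 13.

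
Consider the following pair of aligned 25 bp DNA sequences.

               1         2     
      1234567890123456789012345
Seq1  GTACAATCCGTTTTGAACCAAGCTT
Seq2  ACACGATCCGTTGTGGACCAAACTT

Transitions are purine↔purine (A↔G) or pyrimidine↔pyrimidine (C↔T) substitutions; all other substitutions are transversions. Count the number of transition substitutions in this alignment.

Differing sites — 1:G/A (Ti); 2:T/C (Ti); 5:A/G (Ti); 13:T/G (Tv); 16:A/G (Ti); 22:G/A (Ti).
Of the 6 differences, 5 transitions and 1 transversion, so the answer is 5.

5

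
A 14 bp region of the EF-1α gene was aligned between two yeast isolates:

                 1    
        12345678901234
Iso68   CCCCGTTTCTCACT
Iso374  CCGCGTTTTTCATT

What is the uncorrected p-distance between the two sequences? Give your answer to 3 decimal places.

Mismatches occur at site 3 (C↔G), site 9 (C↔T), site 13 (C↔T).
There are 3 differences over 14 sites, so p = 3/14 = 0.214.

0.214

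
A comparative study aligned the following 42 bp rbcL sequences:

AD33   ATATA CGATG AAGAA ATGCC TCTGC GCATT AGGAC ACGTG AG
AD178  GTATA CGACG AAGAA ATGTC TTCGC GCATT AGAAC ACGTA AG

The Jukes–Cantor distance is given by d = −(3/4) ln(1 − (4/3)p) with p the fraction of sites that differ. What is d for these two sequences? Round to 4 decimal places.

0.1885

The sequences differ at positions 1 (A/G), 9 (T/C), 19 (C/T), 22 (C/T), 23 (T/C), 33 (G/A), 40 (G/A).
p = 7/42 = 0.166667.
d = −0.75 · ln(1 − (4/3)·0.166667) = −0.75 · ln(0.777777) = −0.75 · (-0.251315) = 0.1885.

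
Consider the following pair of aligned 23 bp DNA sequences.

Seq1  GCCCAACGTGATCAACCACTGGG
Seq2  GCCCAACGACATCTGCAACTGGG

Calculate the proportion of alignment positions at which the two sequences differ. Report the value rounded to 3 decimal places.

The sequences differ at positions 9 (T/A), 10 (G/C), 14 (A/T), 15 (A/G), 17 (C/A).
There are 5 differences over 23 sites, so p = 5/23 = 0.217.

0.217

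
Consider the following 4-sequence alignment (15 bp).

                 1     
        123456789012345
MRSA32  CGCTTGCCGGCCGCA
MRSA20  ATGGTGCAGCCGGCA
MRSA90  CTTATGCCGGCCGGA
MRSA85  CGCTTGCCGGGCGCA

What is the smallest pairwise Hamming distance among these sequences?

Pairwise Hamming distances:
  MRSA32 vs MRSA20: 7
  MRSA32 vs MRSA90: 4
  MRSA32 vs MRSA85: 1
  MRSA20 vs MRSA90: 7
  MRSA20 vs MRSA85: 8
  MRSA90 vs MRSA85: 5
The smallest is 1, between MRSA32 and MRSA85.

1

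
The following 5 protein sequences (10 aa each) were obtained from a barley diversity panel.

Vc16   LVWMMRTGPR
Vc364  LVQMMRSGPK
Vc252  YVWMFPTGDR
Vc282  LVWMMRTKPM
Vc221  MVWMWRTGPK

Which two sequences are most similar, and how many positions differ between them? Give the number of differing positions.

Pairwise Hamming distances:
  Vc16 vs Vc364: 3
  Vc16 vs Vc252: 4
  Vc16 vs Vc282: 2
  Vc16 vs Vc221: 3
  Vc364 vs Vc252: 7
  Vc364 vs Vc282: 4
  Vc364 vs Vc221: 4
  Vc252 vs Vc282: 6
  Vc252 vs Vc221: 5
  Vc282 vs Vc221: 4
The smallest is 2, between Vc16 and Vc282.

2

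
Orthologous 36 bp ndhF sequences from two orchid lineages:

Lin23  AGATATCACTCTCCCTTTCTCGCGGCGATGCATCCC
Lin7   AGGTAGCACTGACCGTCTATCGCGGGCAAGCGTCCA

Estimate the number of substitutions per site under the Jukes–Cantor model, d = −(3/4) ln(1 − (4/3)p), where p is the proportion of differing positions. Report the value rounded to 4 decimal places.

0.4408

Mismatches occur at site 3 (A↔G), site 6 (T↔G), site 11 (C↔G), site 12 (T↔A), site 15 (C↔G), site 17 (T↔C), site 19 (C↔A), site 26 (C↔G), site 27 (G↔C), site 29 (T↔A), site 32 (A↔G), site 36 (C↔A).
p = 12/36 = 0.333333.
d = −0.75 · ln(1 − (4/3)·0.333333) = −0.75 · ln(0.555556) = −0.75 · (-0.587786) = 0.4408.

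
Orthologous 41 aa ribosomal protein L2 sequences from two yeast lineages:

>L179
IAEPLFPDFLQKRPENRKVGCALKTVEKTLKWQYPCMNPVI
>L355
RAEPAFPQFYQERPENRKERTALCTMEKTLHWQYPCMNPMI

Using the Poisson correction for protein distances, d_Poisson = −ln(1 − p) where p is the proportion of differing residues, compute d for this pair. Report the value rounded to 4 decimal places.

0.3463

Mismatches occur at site 1 (I→R), site 5 (L→A), site 8 (D→Q), site 10 (L→Y), site 12 (K→E), site 19 (V→E), site 20 (G→R), site 21 (C→T), site 24 (K→C), site 26 (V→M), site 31 (K→H), site 40 (V→M).
p = 12/41 = 0.292683.
d = −ln(1 − 0.292683) = −ln(0.707317) = 0.3463.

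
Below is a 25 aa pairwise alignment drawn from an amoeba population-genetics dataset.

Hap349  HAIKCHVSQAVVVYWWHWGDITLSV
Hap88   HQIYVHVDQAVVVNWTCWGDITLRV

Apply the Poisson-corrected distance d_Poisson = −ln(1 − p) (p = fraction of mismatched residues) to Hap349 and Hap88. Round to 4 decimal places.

Mismatches occur at site 2 (A→Q), site 4 (K→Y), site 5 (C→V), site 8 (S→D), site 14 (Y→N), site 16 (W→T), site 17 (H→C), site 24 (S→R).
p = 8/25 = 0.320000.
d = −ln(1 − 0.320000) = −ln(0.680000) = 0.3857.

0.3857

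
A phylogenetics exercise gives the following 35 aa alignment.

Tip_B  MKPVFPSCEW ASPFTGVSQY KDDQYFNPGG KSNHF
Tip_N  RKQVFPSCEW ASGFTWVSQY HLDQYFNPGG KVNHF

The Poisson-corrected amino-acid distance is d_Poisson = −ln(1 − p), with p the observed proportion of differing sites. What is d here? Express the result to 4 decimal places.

0.2231

Differing sites — 1:M/R; 3:P/Q; 13:P/G; 16:G/W; 21:K/H; 22:D/L; 32:S/V.
p = 7/35 = 0.200000.
d = −ln(1 − 0.200000) = −ln(0.800000) = 0.2231.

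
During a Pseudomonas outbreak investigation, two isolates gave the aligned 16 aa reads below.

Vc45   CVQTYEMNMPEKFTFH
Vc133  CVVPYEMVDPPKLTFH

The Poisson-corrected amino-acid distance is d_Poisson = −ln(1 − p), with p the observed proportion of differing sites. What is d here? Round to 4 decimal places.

0.4700

Differing sites — 3:Q/V; 4:T/P; 8:N/V; 9:M/D; 11:E/P; 13:F/L.
p = 6/16 = 0.375000.
d = −ln(1 − 0.375000) = −ln(0.625000) = 0.4700.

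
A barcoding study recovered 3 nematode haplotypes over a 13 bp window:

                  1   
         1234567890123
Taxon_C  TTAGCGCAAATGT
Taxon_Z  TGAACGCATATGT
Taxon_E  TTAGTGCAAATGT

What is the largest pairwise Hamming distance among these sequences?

Pairwise Hamming distances:
  Taxon_C vs Taxon_Z: 3
  Taxon_C vs Taxon_E: 1
  Taxon_Z vs Taxon_E: 4
The largest is 4, between Taxon_Z and Taxon_E.

4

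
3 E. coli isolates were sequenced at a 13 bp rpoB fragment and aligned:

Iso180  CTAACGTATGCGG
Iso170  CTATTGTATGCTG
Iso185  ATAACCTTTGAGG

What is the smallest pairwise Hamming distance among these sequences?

Pairwise Hamming distances:
  Iso180 vs Iso170: 3
  Iso180 vs Iso185: 4
  Iso170 vs Iso185: 7
The smallest is 3, between Iso180 and Iso170.

3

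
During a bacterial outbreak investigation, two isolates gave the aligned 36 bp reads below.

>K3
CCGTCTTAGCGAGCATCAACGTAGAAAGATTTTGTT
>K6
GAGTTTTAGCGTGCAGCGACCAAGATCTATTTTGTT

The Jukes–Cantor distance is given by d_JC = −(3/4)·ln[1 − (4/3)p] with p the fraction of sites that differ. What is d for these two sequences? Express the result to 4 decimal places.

Mismatches occur at site 1 (C→G), site 2 (C→A), site 5 (C→T), site 12 (A→T), site 16 (T→G), site 18 (A→G), site 21 (G→C), site 22 (T→A), site 26 (A→T), site 27 (A→C), site 28 (G→T).
p = 11/36 = 0.305556.
d = −0.75 · ln(1 − (4/3)·0.305556) = −0.75 · ln(0.592592) = −0.75 · (-0.523249) = 0.3924.

0.3924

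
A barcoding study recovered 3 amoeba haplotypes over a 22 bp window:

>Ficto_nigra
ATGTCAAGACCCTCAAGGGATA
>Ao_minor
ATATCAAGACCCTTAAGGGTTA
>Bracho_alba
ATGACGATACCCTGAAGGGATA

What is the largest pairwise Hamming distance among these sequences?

Pairwise Hamming distances:
  Ficto_nigra vs Ao_minor: 3
  Ficto_nigra vs Bracho_alba: 4
  Ao_minor vs Bracho_alba: 6
The largest is 6, between Ao_minor and Bracho_alba.

6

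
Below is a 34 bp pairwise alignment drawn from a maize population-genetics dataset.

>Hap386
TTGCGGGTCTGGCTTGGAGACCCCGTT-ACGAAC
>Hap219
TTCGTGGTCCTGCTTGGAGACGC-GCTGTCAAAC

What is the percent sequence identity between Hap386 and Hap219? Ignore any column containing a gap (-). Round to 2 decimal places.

Excluding the 2 gap columns leaves 32 comparable sites.
Mismatches occur at site 3 (G/C), site 4 (C/G), site 5 (G/T), site 10 (T/C), site 11 (G/T), site 22 (C/G), site 26 (T/C), site 29 (A/T), site 31 (G/A).
23 of the 32 comparable sites match, so the percent identity is 23/32 × 100 = 71.88%.

71.88%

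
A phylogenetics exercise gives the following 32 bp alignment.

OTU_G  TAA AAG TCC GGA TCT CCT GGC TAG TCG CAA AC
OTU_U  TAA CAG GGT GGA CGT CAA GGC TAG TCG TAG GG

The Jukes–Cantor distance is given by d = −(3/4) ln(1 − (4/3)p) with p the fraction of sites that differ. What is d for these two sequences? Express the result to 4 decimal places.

0.5199

Differing sites — 4:A/C; 7:T/G; 8:C/G; 9:C/T; 13:T/C; 14:C/G; 17:C/A; 18:T/A; 28:C/T; 30:A/G; 31:A/G; 32:C/G.
p = 12/32 = 0.375000.
d = −0.75 · ln(1 − (4/3)·0.375000) = −0.75 · ln(0.500000) = −0.75 · (-0.693147) = 0.5199.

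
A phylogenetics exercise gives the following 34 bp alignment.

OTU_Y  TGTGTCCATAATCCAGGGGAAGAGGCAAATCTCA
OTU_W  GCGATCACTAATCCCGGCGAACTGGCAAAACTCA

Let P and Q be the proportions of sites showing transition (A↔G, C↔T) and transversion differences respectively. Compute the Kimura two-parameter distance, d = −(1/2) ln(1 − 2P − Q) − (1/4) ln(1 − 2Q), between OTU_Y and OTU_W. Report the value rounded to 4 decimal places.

The sequences differ at positions 1 (T/G, transversion), 2 (G/C, transversion), 3 (T/G, transversion), 4 (G/A, transition), 7 (C/A, transversion), 8 (A/C, transversion), 15 (A/C, transversion), 18 (G/C, transversion), 22 (G/C, transversion), 23 (A/T, transversion), 30 (T/A, transversion).
Of the 11 differences, 1 transition and 10 transversions over 34 sites: P = 1/34 = 0.029412, Q = 10/34 = 0.294118.
d = −0.5·ln(0.647058) − 0.25·ln(0.411764) = −0.5·(-0.435319) − 0.25·(-0.887305) = 0.4395.

0.4395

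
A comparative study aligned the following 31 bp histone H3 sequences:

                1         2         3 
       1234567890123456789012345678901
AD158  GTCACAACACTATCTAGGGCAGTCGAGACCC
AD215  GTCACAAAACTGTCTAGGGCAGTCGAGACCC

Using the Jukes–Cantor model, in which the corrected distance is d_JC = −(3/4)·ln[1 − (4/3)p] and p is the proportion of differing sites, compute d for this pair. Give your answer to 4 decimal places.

0.0675

Differing sites — 8:C/A; 12:A/G.
p = 2/31 = 0.064516.
d = −0.75 · ln(1 − (4/3)·0.064516) = −0.75 · ln(0.913979) = −0.75 · (-0.089948) = 0.0675.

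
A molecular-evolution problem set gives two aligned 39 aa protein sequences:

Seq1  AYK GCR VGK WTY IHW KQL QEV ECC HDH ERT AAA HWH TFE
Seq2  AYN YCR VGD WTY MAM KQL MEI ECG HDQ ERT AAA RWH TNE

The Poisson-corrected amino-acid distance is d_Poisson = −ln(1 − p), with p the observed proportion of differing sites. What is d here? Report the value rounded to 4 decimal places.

Differing sites — 3:K/N; 4:G/Y; 9:K/D; 13:I/M; 14:H/A; 15:W/M; 19:Q/M; 21:V/I; 24:C/G; 27:H/Q; 34:H/R; 38:F/N.
p = 12/39 = 0.307692.
d = −ln(1 − 0.307692) = −ln(0.692308) = 0.3677.

0.3677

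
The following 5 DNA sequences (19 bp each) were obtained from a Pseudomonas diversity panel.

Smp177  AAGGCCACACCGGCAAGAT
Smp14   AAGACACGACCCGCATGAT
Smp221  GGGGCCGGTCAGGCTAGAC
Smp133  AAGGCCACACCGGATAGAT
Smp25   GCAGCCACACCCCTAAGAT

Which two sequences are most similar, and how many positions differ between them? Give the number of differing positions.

2

Pairwise Hamming distances:
  Smp177 vs Smp14: 6
  Smp177 vs Smp221: 8
  Smp177 vs Smp133: 2
  Smp177 vs Smp25: 6
  Smp14 vs Smp221: 11
  Smp14 vs Smp133: 8
  Smp14 vs Smp25: 10
  Smp221 vs Smp133: 8
  Smp221 vs Smp25: 11
  Smp133 vs Smp25: 7
The smallest is 2, between Smp177 and Smp133.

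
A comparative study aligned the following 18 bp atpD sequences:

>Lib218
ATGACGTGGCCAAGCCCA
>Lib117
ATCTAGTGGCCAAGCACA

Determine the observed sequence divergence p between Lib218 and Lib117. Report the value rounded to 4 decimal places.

0.2222

The sequences differ at positions 3 (G/C), 4 (A/T), 5 (C/A), 16 (C/A).
There are 4 differences over 18 sites, so p = 4/18 = 0.2222.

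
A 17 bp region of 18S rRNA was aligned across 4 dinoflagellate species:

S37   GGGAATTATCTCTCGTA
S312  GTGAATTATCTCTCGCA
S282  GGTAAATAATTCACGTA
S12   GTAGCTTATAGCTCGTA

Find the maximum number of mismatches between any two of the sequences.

Pairwise Hamming distances:
  S37 vs S312: 2
  S37 vs S282: 5
  S37 vs S12: 6
  S312 vs S282: 7
  S312 vs S12: 6
  S282 vs S12: 9
The largest is 9, between S282 and S12.

9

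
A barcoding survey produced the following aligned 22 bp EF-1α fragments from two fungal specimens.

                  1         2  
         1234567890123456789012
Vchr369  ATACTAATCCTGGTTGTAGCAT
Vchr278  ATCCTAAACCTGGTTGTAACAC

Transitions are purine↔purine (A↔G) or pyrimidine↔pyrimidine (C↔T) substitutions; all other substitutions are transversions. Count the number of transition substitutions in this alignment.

The sequences differ at positions 3 (A/C, transversion), 8 (T/A, transversion), 19 (G/A, transition), 22 (T/C, transition).
Of the 4 differences, 2 transitions and 2 transversions, so the answer is 2.

2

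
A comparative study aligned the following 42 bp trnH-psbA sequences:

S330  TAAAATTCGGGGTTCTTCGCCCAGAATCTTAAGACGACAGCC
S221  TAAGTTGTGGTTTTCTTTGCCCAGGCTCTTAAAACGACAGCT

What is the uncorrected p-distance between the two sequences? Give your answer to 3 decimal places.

0.262

Differing sites — 4:A/G; 5:A/T; 7:T/G; 8:C/T; 11:G/T; 12:G/T; 18:C/T; 25:A/G; 26:A/C; 33:G/A; 42:C/T.
There are 11 differences over 42 sites, so p = 11/42 = 0.262.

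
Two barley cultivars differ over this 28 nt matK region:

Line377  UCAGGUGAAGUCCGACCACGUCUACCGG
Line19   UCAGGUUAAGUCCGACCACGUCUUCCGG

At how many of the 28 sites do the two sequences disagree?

2

The sequences differ at positions 7 (G/U), 24 (A/U).
That gives 2 mismatches out of 28 aligned sites, so the Hamming distance is 2.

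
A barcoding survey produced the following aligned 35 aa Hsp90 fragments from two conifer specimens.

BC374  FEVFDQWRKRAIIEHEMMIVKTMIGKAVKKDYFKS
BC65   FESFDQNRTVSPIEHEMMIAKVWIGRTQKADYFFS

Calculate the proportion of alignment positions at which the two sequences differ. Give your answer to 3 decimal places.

0.400

Differing sites — 3:V/S; 7:W/N; 9:K/T; 10:R/V; 11:A/S; 12:I/P; 20:V/A; 22:T/V; 23:M/W; 26:K/R; 27:A/T; 28:V/Q; 30:K/A; 34:K/F.
There are 14 differences over 35 sites, so p = 14/35 = 0.400.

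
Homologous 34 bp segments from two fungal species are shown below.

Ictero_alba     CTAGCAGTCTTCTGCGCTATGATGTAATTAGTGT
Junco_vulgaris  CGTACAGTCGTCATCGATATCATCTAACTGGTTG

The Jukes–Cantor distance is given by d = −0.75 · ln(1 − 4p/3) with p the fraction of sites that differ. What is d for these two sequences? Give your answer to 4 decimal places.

Mismatches occur at site 2 (T↔G), site 3 (A↔T), site 4 (G↔A), site 10 (T↔G), site 13 (T↔A), site 14 (G↔T), site 17 (C↔A), site 21 (G↔C), site 24 (G↔C), site 28 (T↔C), site 30 (A↔G), site 33 (G↔T), site 34 (T↔G).
p = 13/34 = 0.382353.
d = −0.75 · ln(1 − (4/3)·0.382353) = −0.75 · ln(0.490196) = −0.75 · (-0.712950) = 0.5347.

0.5347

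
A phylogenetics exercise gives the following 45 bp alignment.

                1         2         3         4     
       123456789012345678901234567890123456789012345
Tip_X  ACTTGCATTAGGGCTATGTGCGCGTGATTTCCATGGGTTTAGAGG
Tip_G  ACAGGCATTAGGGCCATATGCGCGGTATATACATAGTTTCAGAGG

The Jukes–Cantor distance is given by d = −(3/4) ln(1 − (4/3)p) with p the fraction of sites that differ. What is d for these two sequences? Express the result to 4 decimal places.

0.2958

The sequences differ at positions 3 (T/A), 4 (T/G), 15 (T/C), 18 (G/A), 25 (T/G), 26 (G/T), 29 (T/A), 31 (C/A), 35 (G/A), 37 (G/T), 40 (T/C).
p = 11/45 = 0.244444.
d = −0.75 · ln(1 − (4/3)·0.244444) = −0.75 · ln(0.674075) = −0.75 · (-0.394414) = 0.2958.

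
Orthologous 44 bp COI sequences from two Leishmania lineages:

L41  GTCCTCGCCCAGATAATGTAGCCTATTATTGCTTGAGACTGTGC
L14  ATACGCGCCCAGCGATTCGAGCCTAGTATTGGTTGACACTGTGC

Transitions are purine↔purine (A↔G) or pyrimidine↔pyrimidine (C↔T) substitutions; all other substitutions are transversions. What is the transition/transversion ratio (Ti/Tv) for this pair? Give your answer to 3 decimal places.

0.100

Differing sites — 1:G/A (Ti); 3:C/A (Tv); 5:T/G (Tv); 13:A/C (Tv); 14:T/G (Tv); 16:A/T (Tv); 18:G/C (Tv); 19:T/G (Tv); 26:T/G (Tv); 32:C/G (Tv); 37:G/C (Tv).
Of the 11 differences, 1 transition and 10 transversions, so Ti/Tv = 1/10 = 0.100.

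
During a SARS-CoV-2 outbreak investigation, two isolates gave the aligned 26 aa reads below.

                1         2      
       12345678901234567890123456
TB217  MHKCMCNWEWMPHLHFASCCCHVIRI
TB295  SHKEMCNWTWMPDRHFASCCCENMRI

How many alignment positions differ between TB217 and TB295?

8

Differing sites — 1:M/S; 4:C/E; 9:E/T; 13:H/D; 14:L/R; 22:H/E; 23:V/N; 24:I/M.
That gives 8 mismatches out of 26 aligned sites, so the Hamming distance is 8.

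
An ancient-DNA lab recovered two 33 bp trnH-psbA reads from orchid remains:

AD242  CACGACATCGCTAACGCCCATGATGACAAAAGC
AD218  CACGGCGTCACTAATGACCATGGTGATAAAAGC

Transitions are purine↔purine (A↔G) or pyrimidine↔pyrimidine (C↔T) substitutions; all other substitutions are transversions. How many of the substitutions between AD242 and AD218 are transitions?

6

Mismatches occur at site 5 (A/G, transition), site 7 (A/G, transition), site 10 (G/A, transition), site 15 (C/T, transition), site 17 (C/A, transversion), site 23 (A/G, transition), site 27 (C/T, transition).
Of the 7 differences, 6 transitions and 1 transversion, so the answer is 6.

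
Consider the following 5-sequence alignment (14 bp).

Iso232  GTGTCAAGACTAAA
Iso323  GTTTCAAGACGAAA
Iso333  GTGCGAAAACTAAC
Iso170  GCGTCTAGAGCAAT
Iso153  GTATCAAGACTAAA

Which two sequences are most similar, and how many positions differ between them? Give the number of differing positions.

1

Pairwise Hamming distances:
  Iso232 vs Iso323: 2
  Iso232 vs Iso333: 4
  Iso232 vs Iso170: 5
  Iso232 vs Iso153: 1
  Iso323 vs Iso333: 6
  Iso323 vs Iso170: 6
  Iso323 vs Iso153: 2
  Iso333 vs Iso170: 8
  Iso333 vs Iso153: 5
  Iso170 vs Iso153: 6
The smallest is 1, between Iso232 and Iso153.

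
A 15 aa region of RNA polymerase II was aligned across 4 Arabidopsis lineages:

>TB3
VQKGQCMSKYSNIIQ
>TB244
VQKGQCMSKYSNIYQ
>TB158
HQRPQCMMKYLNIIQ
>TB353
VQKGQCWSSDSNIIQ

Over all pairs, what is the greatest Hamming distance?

8

Pairwise Hamming distances:
  TB3 vs TB244: 1
  TB3 vs TB158: 5
  TB3 vs TB353: 3
  TB244 vs TB158: 6
  TB244 vs TB353: 4
  TB158 vs TB353: 8
The largest is 8, between TB158 and TB353.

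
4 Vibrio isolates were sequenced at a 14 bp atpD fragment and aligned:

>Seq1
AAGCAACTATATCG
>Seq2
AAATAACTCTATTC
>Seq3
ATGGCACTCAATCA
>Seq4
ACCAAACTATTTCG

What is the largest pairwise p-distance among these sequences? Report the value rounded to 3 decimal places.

0.571

Pairwise Hamming distances:
  Seq1 vs Seq2: 5
  Seq1 vs Seq3: 6
  Seq1 vs Seq4: 4
  Seq2 vs Seq3: 7
  Seq2 vs Seq4: 7
  Seq3 vs Seq4: 8
The largest is 8 mismatches, between Seq3 and Seq4; p = 8/14 = 0.571.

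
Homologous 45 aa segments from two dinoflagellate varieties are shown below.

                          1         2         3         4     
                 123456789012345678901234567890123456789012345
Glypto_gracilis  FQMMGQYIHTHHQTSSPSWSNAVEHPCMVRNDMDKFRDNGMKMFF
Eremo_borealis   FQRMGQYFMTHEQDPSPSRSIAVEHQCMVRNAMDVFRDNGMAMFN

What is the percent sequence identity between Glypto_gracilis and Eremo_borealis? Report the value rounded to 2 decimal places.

71.11%

The sequences differ at positions 3 (M/R), 8 (I/F), 9 (H/M), 12 (H/E), 14 (T/D), 15 (S/P), 19 (W/R), 21 (N/I), 26 (P/Q), 32 (D/A), 35 (K/V), 42 (K/A), 45 (F/N).
32 of the 45 sites match, so the percent identity is 32/45 × 100 = 71.11%.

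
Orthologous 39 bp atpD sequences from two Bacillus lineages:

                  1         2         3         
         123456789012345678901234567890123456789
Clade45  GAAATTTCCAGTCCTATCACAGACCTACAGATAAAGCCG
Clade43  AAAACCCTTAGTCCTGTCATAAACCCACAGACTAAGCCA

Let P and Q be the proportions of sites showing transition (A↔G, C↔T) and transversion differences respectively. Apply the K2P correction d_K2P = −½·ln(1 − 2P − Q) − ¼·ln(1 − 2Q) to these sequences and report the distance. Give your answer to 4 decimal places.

0.5254

The sequences differ at positions 1 (G/A, transition), 5 (T/C, transition), 6 (T/C, transition), 7 (T/C, transition), 8 (C/T, transition), 9 (C/T, transition), 16 (A/G, transition), 20 (C/T, transition), 22 (G/A, transition), 26 (T/C, transition), 32 (T/C, transition), 33 (A/T, transversion), 39 (G/A, transition).
Of the 13 differences, 12 transitions and 1 transversion over 39 sites: P = 12/39 = 0.307692, Q = 1/39 = 0.025641.
d = −0.5·ln(0.358975) − 0.25·ln(0.948718) = −0.5·(-1.024503) − 0.25·(-0.052644) = 0.5254.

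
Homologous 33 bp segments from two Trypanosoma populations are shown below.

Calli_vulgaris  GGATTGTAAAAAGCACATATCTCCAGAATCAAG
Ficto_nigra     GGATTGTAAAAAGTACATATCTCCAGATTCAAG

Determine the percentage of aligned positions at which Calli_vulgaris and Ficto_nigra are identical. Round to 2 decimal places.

93.94%

Mismatches occur at site 14 (C/T), site 28 (A/T).
31 of the 33 sites match, so the percent identity is 31/33 × 100 = 93.94%.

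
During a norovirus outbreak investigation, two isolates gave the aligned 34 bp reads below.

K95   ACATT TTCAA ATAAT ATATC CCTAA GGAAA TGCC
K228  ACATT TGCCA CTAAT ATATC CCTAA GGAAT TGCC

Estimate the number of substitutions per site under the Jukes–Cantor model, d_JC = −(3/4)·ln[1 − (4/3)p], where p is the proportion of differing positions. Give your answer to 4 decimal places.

0.1280

Differing sites — 7:T/G; 9:A/C; 11:A/C; 30:A/T.
p = 4/34 = 0.117647.
d = −0.75 · ln(1 − (4/3)·0.117647) = −0.75 · ln(0.843137) = −0.75 · (-0.170626) = 0.1280.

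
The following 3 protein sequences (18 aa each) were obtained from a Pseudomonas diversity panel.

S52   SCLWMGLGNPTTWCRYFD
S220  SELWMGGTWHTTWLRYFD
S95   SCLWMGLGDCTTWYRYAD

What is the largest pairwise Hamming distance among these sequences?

7

Pairwise Hamming distances:
  S52 vs S220: 6
  S52 vs S95: 4
  S220 vs S95: 7
The largest is 7, between S220 and S95.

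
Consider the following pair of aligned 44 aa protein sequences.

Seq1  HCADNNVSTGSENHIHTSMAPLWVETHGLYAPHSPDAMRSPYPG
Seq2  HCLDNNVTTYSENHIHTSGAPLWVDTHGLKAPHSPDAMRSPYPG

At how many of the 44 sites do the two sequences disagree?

Differing sites — 3:A/L; 8:S/T; 10:G/Y; 19:M/G; 25:E/D; 30:Y/K.
That gives 6 mismatches out of 44 aligned sites, so the Hamming distance is 6.

6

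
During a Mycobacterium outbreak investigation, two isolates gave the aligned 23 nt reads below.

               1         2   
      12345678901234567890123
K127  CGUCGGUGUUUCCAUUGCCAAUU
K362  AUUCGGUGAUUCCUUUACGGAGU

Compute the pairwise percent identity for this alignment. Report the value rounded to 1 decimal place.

65.2%

Differing sites — 1:C/A; 2:G/U; 9:U/A; 14:A/U; 17:G/A; 19:C/G; 20:A/G; 22:U/G.
15 of the 23 sites match, so the percent identity is 15/23 × 100 = 65.2%.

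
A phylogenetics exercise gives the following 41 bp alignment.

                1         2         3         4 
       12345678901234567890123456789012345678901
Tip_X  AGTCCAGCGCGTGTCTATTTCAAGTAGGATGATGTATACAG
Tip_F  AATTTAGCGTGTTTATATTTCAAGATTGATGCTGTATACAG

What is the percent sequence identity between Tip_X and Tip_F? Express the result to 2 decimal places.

The sequences differ at positions 2 (G/A), 4 (C/T), 5 (C/T), 10 (C/T), 13 (G/T), 15 (C/A), 25 (T/A), 26 (A/T), 27 (G/T), 32 (A/C).
31 of the 41 sites match, so the percent identity is 31/41 × 100 = 75.61%.

75.61%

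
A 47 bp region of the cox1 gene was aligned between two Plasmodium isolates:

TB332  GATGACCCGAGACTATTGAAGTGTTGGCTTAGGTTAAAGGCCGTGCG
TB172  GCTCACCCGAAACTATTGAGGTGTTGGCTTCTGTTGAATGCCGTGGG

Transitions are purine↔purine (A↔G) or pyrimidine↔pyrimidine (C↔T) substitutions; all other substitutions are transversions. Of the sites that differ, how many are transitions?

The sequences differ at positions 2 (A/C, transversion), 4 (G/C, transversion), 11 (G/A, transition), 20 (A/G, transition), 31 (A/C, transversion), 32 (G/T, transversion), 36 (A/G, transition), 39 (G/T, transversion), 46 (C/G, transversion).
Of the 9 differences, 3 transitions and 6 transversions, so the answer is 3.

3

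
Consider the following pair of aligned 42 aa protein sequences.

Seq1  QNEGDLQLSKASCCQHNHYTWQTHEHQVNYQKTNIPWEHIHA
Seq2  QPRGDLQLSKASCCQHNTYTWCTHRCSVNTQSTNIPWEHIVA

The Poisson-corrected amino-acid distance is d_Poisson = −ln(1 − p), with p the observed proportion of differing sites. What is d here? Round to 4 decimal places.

Differing sites — 2:N/P; 3:E/R; 18:H/T; 22:Q/C; 25:E/R; 26:H/C; 27:Q/S; 30:Y/T; 32:K/S; 41:H/V.
p = 10/42 = 0.238095.
d = −ln(1 − 0.238095) = −ln(0.761905) = 0.2719.

0.2719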